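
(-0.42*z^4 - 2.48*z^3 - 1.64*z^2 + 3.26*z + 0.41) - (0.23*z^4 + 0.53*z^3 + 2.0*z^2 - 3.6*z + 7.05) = -0.65*z^4 - 3.01*z^3 - 3.64*z^2 + 6.86*z - 6.64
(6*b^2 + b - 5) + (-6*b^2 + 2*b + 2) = 3*b - 3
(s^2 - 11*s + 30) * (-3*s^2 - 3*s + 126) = -3*s^4 + 30*s^3 + 69*s^2 - 1476*s + 3780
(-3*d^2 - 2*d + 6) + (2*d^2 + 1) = -d^2 - 2*d + 7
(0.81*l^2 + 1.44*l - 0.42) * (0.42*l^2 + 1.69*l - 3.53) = 0.3402*l^4 + 1.9737*l^3 - 0.602100000000001*l^2 - 5.793*l + 1.4826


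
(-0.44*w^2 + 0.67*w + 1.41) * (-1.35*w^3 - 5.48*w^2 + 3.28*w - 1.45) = 0.594*w^5 + 1.5067*w^4 - 7.0183*w^3 - 4.8912*w^2 + 3.6533*w - 2.0445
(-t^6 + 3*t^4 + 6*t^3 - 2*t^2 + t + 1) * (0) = 0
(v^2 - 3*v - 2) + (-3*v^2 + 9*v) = -2*v^2 + 6*v - 2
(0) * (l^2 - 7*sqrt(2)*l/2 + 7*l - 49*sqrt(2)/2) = 0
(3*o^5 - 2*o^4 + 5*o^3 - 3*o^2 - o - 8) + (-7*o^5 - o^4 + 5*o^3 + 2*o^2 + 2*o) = -4*o^5 - 3*o^4 + 10*o^3 - o^2 + o - 8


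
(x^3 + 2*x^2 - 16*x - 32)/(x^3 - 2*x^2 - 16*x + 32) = (x + 2)/(x - 2)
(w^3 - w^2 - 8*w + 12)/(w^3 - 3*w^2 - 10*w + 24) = (w - 2)/(w - 4)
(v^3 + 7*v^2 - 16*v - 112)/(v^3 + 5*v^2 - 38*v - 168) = (v - 4)/(v - 6)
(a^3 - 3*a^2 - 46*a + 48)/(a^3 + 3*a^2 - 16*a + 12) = (a - 8)/(a - 2)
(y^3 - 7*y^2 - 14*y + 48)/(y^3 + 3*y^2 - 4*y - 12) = (y - 8)/(y + 2)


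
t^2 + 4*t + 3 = (t + 1)*(t + 3)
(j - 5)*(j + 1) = j^2 - 4*j - 5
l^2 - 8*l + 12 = (l - 6)*(l - 2)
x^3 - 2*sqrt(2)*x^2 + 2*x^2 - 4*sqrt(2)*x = x*(x + 2)*(x - 2*sqrt(2))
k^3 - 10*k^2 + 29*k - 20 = (k - 5)*(k - 4)*(k - 1)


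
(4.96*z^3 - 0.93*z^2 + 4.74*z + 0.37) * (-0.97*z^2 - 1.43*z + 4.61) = -4.8112*z^5 - 6.1907*z^4 + 19.5977*z^3 - 11.4244*z^2 + 21.3223*z + 1.7057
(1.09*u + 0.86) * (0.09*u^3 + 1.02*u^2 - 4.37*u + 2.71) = 0.0981*u^4 + 1.1892*u^3 - 3.8861*u^2 - 0.8043*u + 2.3306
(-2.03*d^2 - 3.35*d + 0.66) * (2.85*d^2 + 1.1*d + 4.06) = -5.7855*d^4 - 11.7805*d^3 - 10.0458*d^2 - 12.875*d + 2.6796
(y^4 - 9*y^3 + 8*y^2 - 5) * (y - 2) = y^5 - 11*y^4 + 26*y^3 - 16*y^2 - 5*y + 10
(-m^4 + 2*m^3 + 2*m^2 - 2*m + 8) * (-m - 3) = m^5 + m^4 - 8*m^3 - 4*m^2 - 2*m - 24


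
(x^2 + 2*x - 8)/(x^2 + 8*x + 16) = (x - 2)/(x + 4)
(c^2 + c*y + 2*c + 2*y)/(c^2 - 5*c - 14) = (c + y)/(c - 7)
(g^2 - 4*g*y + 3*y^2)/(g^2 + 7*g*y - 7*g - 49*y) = (g^2 - 4*g*y + 3*y^2)/(g^2 + 7*g*y - 7*g - 49*y)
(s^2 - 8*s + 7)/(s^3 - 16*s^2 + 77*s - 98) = (s - 1)/(s^2 - 9*s + 14)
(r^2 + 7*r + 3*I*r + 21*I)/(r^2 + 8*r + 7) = (r + 3*I)/(r + 1)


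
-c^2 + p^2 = (-c + p)*(c + p)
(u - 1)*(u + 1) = u^2 - 1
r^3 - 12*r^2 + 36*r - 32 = (r - 8)*(r - 2)^2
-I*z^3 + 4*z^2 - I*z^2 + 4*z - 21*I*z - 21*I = (z - 3*I)*(z + 7*I)*(-I*z - I)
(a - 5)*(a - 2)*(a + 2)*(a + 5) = a^4 - 29*a^2 + 100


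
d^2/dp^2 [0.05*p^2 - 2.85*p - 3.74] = 0.100000000000000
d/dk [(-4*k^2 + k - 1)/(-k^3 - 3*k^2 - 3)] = (-4*k^4 + 2*k^3 + 18*k - 3)/(k^6 + 6*k^5 + 9*k^4 + 6*k^3 + 18*k^2 + 9)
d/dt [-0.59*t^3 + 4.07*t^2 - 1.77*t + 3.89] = -1.77*t^2 + 8.14*t - 1.77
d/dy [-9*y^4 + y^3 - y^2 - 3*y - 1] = -36*y^3 + 3*y^2 - 2*y - 3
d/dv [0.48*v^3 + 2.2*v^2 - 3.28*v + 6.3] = 1.44*v^2 + 4.4*v - 3.28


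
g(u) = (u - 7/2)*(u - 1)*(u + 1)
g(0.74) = 1.25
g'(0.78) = -4.63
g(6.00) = 87.50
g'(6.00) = 65.00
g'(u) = (u - 7/2)*(u - 1) + (u - 7/2)*(u + 1) + (u - 1)*(u + 1)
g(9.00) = 440.00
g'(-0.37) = 2.00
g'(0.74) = -4.54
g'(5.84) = 60.44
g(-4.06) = -117.06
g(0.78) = 1.07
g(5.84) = 77.47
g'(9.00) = 179.00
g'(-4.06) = 76.87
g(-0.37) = 3.34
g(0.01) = 3.49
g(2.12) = -4.82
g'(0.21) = -2.34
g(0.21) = 3.14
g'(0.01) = -1.07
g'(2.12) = -2.36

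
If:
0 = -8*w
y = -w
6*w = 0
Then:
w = 0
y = 0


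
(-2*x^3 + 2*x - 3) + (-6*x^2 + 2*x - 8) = -2*x^3 - 6*x^2 + 4*x - 11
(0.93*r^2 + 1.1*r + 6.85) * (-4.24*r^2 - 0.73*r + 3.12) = -3.9432*r^4 - 5.3429*r^3 - 26.9454*r^2 - 1.5685*r + 21.372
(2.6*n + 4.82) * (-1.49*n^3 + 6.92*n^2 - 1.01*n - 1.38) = -3.874*n^4 + 10.8102*n^3 + 30.7284*n^2 - 8.4562*n - 6.6516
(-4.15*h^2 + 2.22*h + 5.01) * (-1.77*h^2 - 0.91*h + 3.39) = 7.3455*h^4 - 0.1529*h^3 - 24.9564*h^2 + 2.9667*h + 16.9839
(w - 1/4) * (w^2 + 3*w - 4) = w^3 + 11*w^2/4 - 19*w/4 + 1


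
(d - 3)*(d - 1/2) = d^2 - 7*d/2 + 3/2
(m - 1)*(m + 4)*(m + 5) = m^3 + 8*m^2 + 11*m - 20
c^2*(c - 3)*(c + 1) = c^4 - 2*c^3 - 3*c^2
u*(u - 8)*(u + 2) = u^3 - 6*u^2 - 16*u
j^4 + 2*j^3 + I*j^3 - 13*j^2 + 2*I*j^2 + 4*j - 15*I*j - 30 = (j - 3)*(j + 5)*(j - I)*(j + 2*I)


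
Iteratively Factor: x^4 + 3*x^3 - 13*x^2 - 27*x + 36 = (x + 3)*(x^3 - 13*x + 12) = (x - 1)*(x + 3)*(x^2 + x - 12) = (x - 3)*(x - 1)*(x + 3)*(x + 4)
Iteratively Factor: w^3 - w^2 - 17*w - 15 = (w + 3)*(w^2 - 4*w - 5) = (w + 1)*(w + 3)*(w - 5)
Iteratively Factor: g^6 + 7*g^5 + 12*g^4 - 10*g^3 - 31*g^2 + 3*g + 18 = (g + 3)*(g^5 + 4*g^4 - 10*g^2 - g + 6) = (g - 1)*(g + 3)*(g^4 + 5*g^3 + 5*g^2 - 5*g - 6) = (g - 1)^2*(g + 3)*(g^3 + 6*g^2 + 11*g + 6) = (g - 1)^2*(g + 2)*(g + 3)*(g^2 + 4*g + 3) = (g - 1)^2*(g + 1)*(g + 2)*(g + 3)*(g + 3)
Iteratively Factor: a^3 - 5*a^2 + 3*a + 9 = (a - 3)*(a^2 - 2*a - 3) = (a - 3)*(a + 1)*(a - 3)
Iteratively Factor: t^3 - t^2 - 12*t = (t - 4)*(t^2 + 3*t) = t*(t - 4)*(t + 3)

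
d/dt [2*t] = 2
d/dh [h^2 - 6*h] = 2*h - 6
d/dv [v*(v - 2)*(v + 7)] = 3*v^2 + 10*v - 14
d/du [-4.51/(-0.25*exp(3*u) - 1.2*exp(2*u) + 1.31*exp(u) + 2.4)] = (-3.3825*exp(2*u) - 10.824*exp(u) + 5.9081)*exp(u)/(0.25*exp(3*u) + 1.2*exp(2*u) - 1.31*exp(u) - 2.4)^2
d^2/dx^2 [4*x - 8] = 0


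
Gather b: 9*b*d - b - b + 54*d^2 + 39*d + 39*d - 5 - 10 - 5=b*(9*d - 2) + 54*d^2 + 78*d - 20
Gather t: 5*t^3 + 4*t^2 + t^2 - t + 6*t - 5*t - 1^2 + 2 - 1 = 5*t^3 + 5*t^2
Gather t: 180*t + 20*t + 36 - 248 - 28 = 200*t - 240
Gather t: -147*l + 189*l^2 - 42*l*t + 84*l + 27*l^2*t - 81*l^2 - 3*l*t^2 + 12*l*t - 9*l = 108*l^2 - 3*l*t^2 - 72*l + t*(27*l^2 - 30*l)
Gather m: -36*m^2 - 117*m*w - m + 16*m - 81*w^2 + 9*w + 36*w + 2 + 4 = -36*m^2 + m*(15 - 117*w) - 81*w^2 + 45*w + 6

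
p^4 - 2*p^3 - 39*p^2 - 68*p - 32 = (p - 8)*(p + 1)^2*(p + 4)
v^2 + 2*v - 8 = (v - 2)*(v + 4)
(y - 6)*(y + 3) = y^2 - 3*y - 18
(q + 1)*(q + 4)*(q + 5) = q^3 + 10*q^2 + 29*q + 20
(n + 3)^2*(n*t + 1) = n^3*t + 6*n^2*t + n^2 + 9*n*t + 6*n + 9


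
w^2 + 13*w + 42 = (w + 6)*(w + 7)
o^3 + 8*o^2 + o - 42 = (o - 2)*(o + 3)*(o + 7)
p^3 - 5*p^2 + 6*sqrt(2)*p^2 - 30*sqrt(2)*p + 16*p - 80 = (p - 5)*(p + 2*sqrt(2))*(p + 4*sqrt(2))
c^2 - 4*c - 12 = (c - 6)*(c + 2)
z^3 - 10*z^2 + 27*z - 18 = (z - 6)*(z - 3)*(z - 1)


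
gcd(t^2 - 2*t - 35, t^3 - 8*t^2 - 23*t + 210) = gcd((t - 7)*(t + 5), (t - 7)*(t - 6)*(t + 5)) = t^2 - 2*t - 35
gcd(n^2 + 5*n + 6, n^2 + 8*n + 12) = n + 2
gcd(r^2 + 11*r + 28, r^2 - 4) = 1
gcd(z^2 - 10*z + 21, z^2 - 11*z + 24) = z - 3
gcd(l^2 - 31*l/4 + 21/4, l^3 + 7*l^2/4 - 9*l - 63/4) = 1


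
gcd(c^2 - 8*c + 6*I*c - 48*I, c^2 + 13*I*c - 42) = c + 6*I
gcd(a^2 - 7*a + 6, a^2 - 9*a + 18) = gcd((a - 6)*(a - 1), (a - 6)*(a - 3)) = a - 6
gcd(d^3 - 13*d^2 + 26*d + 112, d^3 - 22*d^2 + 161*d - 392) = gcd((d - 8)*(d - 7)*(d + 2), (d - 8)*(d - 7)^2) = d^2 - 15*d + 56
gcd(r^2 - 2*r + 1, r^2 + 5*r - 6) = r - 1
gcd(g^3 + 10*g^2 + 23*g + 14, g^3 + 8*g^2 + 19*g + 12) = g + 1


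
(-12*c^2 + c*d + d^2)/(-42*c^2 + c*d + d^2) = (-12*c^2 + c*d + d^2)/(-42*c^2 + c*d + d^2)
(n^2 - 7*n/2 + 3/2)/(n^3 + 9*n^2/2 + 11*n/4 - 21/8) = 4*(n - 3)/(4*n^2 + 20*n + 21)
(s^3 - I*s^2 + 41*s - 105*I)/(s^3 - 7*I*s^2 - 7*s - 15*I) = (s + 7*I)/(s + I)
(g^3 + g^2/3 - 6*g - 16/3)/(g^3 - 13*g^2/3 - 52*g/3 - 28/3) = (3*g^2 - 5*g - 8)/(3*g^2 - 19*g - 14)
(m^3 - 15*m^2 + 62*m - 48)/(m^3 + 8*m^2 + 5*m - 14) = (m^2 - 14*m + 48)/(m^2 + 9*m + 14)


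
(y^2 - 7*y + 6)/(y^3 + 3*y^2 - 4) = (y - 6)/(y^2 + 4*y + 4)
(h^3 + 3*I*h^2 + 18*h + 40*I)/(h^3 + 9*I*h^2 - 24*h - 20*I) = (h - 4*I)/(h + 2*I)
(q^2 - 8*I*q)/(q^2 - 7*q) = (q - 8*I)/(q - 7)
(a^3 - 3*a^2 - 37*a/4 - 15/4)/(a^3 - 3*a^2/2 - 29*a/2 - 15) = (a + 1/2)/(a + 2)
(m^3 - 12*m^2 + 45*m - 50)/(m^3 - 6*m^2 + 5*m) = (m^2 - 7*m + 10)/(m*(m - 1))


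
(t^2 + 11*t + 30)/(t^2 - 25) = (t + 6)/(t - 5)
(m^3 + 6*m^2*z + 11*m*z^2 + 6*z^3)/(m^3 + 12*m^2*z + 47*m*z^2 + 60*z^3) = (m^2 + 3*m*z + 2*z^2)/(m^2 + 9*m*z + 20*z^2)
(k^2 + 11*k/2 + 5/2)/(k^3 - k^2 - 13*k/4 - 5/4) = 2*(k + 5)/(2*k^2 - 3*k - 5)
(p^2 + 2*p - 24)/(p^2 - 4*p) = (p + 6)/p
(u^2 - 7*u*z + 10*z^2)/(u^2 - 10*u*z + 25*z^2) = (-u + 2*z)/(-u + 5*z)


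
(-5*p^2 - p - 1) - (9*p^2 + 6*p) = -14*p^2 - 7*p - 1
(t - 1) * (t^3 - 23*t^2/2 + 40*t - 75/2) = t^4 - 25*t^3/2 + 103*t^2/2 - 155*t/2 + 75/2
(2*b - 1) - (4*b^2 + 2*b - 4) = 3 - 4*b^2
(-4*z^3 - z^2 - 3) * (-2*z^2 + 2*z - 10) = 8*z^5 - 6*z^4 + 38*z^3 + 16*z^2 - 6*z + 30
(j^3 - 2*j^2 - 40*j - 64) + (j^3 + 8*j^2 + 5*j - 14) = 2*j^3 + 6*j^2 - 35*j - 78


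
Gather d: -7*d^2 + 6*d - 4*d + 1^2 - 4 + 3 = -7*d^2 + 2*d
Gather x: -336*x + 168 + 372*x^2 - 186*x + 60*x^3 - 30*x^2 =60*x^3 + 342*x^2 - 522*x + 168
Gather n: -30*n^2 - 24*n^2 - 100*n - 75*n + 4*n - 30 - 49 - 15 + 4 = -54*n^2 - 171*n - 90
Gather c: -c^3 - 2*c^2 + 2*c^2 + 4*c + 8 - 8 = -c^3 + 4*c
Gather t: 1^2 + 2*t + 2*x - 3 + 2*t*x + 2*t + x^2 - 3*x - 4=t*(2*x + 4) + x^2 - x - 6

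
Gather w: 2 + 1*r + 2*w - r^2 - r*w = -r^2 + r + w*(2 - r) + 2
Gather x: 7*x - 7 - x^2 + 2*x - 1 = -x^2 + 9*x - 8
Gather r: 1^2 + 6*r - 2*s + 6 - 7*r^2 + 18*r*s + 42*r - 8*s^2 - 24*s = -7*r^2 + r*(18*s + 48) - 8*s^2 - 26*s + 7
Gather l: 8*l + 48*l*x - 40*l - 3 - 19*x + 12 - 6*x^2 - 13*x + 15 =l*(48*x - 32) - 6*x^2 - 32*x + 24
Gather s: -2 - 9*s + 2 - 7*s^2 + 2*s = -7*s^2 - 7*s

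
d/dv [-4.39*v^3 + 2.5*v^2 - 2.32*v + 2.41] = -13.17*v^2 + 5.0*v - 2.32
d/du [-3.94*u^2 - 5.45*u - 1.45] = -7.88*u - 5.45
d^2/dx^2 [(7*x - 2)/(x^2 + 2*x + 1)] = 2*(7*x - 20)/(x^4 + 4*x^3 + 6*x^2 + 4*x + 1)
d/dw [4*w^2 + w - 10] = 8*w + 1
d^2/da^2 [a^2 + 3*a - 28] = 2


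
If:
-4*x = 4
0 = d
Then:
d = 0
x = -1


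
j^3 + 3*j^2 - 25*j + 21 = (j - 3)*(j - 1)*(j + 7)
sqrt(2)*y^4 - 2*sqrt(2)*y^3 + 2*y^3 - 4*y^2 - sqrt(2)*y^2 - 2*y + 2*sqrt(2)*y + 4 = (y - 2)*(y - 1)*(y + sqrt(2))*(sqrt(2)*y + sqrt(2))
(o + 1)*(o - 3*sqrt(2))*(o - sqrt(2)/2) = o^3 - 7*sqrt(2)*o^2/2 + o^2 - 7*sqrt(2)*o/2 + 3*o + 3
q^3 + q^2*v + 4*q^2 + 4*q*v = q*(q + 4)*(q + v)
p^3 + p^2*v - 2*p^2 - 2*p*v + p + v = (p - 1)^2*(p + v)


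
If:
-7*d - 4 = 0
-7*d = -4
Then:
No Solution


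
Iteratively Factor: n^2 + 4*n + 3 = (n + 3)*(n + 1)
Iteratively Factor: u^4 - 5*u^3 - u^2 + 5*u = (u - 1)*(u^3 - 4*u^2 - 5*u) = (u - 1)*(u + 1)*(u^2 - 5*u) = u*(u - 1)*(u + 1)*(u - 5)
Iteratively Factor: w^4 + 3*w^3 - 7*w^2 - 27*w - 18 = (w + 2)*(w^3 + w^2 - 9*w - 9) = (w + 1)*(w + 2)*(w^2 - 9) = (w - 3)*(w + 1)*(w + 2)*(w + 3)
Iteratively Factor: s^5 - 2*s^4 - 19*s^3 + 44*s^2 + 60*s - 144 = (s - 2)*(s^4 - 19*s^2 + 6*s + 72) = (s - 2)*(s + 4)*(s^3 - 4*s^2 - 3*s + 18) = (s - 3)*(s - 2)*(s + 4)*(s^2 - s - 6) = (s - 3)*(s - 2)*(s + 2)*(s + 4)*(s - 3)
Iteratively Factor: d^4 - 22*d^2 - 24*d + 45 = (d + 3)*(d^3 - 3*d^2 - 13*d + 15) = (d - 5)*(d + 3)*(d^2 + 2*d - 3) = (d - 5)*(d - 1)*(d + 3)*(d + 3)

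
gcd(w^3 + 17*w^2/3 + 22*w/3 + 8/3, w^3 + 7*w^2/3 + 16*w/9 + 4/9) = w^2 + 5*w/3 + 2/3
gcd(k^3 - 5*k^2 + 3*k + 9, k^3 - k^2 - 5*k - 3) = k^2 - 2*k - 3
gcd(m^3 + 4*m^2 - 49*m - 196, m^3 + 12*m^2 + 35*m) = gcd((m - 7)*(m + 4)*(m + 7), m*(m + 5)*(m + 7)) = m + 7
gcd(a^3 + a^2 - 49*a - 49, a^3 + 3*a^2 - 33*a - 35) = a^2 + 8*a + 7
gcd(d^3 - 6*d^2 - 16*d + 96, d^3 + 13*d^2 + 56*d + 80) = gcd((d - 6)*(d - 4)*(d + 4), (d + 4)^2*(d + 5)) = d + 4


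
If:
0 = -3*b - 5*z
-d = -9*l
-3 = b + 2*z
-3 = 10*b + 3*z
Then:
No Solution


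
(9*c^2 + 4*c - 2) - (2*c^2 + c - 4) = 7*c^2 + 3*c + 2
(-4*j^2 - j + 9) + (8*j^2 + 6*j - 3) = 4*j^2 + 5*j + 6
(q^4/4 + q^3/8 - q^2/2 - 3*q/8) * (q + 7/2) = q^5/4 + q^4 - q^3/16 - 17*q^2/8 - 21*q/16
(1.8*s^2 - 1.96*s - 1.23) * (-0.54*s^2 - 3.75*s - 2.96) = -0.972*s^4 - 5.6916*s^3 + 2.6862*s^2 + 10.4141*s + 3.6408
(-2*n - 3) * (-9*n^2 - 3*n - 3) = 18*n^3 + 33*n^2 + 15*n + 9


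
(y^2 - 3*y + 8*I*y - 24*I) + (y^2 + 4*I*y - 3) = 2*y^2 - 3*y + 12*I*y - 3 - 24*I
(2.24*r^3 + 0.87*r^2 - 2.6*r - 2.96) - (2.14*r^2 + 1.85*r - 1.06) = 2.24*r^3 - 1.27*r^2 - 4.45*r - 1.9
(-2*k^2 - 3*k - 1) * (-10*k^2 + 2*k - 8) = 20*k^4 + 26*k^3 + 20*k^2 + 22*k + 8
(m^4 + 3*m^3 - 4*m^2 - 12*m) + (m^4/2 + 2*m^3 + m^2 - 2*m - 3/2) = 3*m^4/2 + 5*m^3 - 3*m^2 - 14*m - 3/2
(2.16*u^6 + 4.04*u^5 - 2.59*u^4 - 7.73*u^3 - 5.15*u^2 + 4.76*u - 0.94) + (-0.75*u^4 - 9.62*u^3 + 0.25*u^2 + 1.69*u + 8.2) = 2.16*u^6 + 4.04*u^5 - 3.34*u^4 - 17.35*u^3 - 4.9*u^2 + 6.45*u + 7.26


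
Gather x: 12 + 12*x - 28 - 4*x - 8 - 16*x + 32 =8 - 8*x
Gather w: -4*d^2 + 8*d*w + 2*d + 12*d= -4*d^2 + 8*d*w + 14*d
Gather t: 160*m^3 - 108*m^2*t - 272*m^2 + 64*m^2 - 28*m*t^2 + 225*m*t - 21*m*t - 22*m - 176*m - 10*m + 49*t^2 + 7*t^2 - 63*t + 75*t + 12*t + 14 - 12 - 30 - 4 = 160*m^3 - 208*m^2 - 208*m + t^2*(56 - 28*m) + t*(-108*m^2 + 204*m + 24) - 32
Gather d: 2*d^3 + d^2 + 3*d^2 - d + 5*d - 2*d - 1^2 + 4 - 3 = 2*d^3 + 4*d^2 + 2*d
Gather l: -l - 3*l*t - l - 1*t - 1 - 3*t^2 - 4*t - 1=l*(-3*t - 2) - 3*t^2 - 5*t - 2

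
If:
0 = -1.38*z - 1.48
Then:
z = -1.07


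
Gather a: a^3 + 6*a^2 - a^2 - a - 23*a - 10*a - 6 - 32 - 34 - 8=a^3 + 5*a^2 - 34*a - 80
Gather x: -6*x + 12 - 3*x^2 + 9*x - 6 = -3*x^2 + 3*x + 6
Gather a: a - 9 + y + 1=a + y - 8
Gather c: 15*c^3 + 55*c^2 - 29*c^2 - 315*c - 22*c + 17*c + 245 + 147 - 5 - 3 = 15*c^3 + 26*c^2 - 320*c + 384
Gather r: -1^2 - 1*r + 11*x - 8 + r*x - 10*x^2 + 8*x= r*(x - 1) - 10*x^2 + 19*x - 9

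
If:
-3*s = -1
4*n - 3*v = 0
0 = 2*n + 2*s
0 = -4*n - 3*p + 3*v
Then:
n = -1/3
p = 0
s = 1/3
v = -4/9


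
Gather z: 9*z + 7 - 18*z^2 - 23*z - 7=-18*z^2 - 14*z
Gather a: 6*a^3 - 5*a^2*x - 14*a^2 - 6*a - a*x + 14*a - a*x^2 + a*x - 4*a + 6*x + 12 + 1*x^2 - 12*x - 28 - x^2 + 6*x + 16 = 6*a^3 + a^2*(-5*x - 14) + a*(4 - x^2)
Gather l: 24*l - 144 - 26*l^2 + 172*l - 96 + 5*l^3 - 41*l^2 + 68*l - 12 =5*l^3 - 67*l^2 + 264*l - 252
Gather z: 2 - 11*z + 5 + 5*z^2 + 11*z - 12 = 5*z^2 - 5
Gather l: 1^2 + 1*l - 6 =l - 5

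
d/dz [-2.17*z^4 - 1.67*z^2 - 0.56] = z*(-8.68*z^2 - 3.34)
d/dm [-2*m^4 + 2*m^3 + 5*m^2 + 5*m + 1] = -8*m^3 + 6*m^2 + 10*m + 5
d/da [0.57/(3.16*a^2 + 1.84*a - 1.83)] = (-3.6024*a - 1.0488)/(3.16*a^2 + 1.84*a - 1.83)^2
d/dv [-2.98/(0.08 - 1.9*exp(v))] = -5.662*exp(v)/(1.9*exp(v) - 0.08)^2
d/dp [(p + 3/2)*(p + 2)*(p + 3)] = 3*p^2 + 13*p + 27/2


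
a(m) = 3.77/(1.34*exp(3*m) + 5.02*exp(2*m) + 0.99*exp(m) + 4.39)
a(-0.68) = 0.59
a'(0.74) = -0.19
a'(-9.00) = 0.00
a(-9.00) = 0.86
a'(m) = 3.77*(-4.02*exp(3*m) - 10.04*exp(2*m) - 0.99*exp(m))/(1.34*exp(3*m) + 5.02*exp(2*m) + 0.99*exp(m) + 4.39)^2 = (-15.1554*exp(2*m) - 37.8508*exp(m) - 3.7323)*exp(m)/(1.34*exp(3*m) + 5.02*exp(2*m) + 0.99*exp(m) + 4.39)^2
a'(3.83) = -0.00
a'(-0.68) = -0.34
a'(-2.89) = -0.02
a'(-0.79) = -0.30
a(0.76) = 0.09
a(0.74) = 0.09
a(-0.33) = 0.46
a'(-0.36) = -0.41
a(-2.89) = 0.85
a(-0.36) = 0.47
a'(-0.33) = -0.42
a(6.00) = 0.00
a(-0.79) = 0.63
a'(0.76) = -0.18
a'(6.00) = 0.00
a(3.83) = 0.00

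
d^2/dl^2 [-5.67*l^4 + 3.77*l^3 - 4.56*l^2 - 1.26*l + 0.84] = -68.04*l^2 + 22.62*l - 9.12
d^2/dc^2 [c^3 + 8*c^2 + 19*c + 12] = 6*c + 16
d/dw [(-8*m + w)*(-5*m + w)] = -13*m + 2*w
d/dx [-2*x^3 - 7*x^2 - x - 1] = -6*x^2 - 14*x - 1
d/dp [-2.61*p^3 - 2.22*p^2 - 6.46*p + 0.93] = -7.83*p^2 - 4.44*p - 6.46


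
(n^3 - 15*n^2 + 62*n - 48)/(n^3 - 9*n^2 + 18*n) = (n^2 - 9*n + 8)/(n*(n - 3))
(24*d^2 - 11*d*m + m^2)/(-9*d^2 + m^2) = (-8*d + m)/(3*d + m)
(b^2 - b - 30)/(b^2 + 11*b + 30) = (b - 6)/(b + 6)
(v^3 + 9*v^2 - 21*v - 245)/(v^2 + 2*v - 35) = v + 7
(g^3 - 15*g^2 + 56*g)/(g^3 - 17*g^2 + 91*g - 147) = g*(g - 8)/(g^2 - 10*g + 21)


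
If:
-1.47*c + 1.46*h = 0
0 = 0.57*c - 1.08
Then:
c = 1.89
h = 1.91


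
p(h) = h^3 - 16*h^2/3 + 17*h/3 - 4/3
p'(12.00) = 309.67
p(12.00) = 1026.67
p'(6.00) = 49.67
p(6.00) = 56.67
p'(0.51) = 1.01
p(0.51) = 0.30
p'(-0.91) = 17.86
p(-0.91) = -11.66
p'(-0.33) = 9.51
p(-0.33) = -3.82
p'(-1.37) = 25.91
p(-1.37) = -21.68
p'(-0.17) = 7.57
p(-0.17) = -2.46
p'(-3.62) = 83.59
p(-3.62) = -139.17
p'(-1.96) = 38.10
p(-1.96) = -40.46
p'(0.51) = 1.01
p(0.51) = 0.30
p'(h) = 3*h^2 - 32*h/3 + 17/3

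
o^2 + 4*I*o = o*(o + 4*I)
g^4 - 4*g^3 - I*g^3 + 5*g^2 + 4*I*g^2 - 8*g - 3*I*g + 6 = (g - 3)*(g - 1)*(g - 2*I)*(g + I)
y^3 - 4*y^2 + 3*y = y*(y - 3)*(y - 1)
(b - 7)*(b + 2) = b^2 - 5*b - 14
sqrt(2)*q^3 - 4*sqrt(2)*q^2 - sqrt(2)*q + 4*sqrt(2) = (q - 4)*(q - 1)*(sqrt(2)*q + sqrt(2))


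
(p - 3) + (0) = p - 3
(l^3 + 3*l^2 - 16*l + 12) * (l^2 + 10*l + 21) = l^5 + 13*l^4 + 35*l^3 - 85*l^2 - 216*l + 252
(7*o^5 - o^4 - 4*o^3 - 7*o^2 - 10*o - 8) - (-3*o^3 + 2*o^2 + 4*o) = 7*o^5 - o^4 - o^3 - 9*o^2 - 14*o - 8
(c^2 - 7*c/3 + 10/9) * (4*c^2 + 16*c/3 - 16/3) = 4*c^4 - 4*c^3 - 40*c^2/3 + 496*c/27 - 160/27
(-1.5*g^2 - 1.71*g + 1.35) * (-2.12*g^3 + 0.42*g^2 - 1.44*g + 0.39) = 3.18*g^5 + 2.9952*g^4 - 1.4202*g^3 + 2.4444*g^2 - 2.6109*g + 0.5265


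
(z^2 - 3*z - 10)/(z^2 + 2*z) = (z - 5)/z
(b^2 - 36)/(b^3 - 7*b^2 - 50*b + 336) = (b + 6)/(b^2 - b - 56)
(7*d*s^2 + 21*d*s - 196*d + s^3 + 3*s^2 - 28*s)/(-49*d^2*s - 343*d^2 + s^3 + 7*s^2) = (s - 4)/(-7*d + s)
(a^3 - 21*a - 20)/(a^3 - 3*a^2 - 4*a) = (a^2 - a - 20)/(a*(a - 4))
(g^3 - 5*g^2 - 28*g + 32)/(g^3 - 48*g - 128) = (g - 1)/(g + 4)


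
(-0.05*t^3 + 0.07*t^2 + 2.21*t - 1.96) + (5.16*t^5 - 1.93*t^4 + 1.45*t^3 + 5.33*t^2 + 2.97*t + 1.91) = 5.16*t^5 - 1.93*t^4 + 1.4*t^3 + 5.4*t^2 + 5.18*t - 0.05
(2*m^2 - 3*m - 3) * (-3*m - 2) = -6*m^3 + 5*m^2 + 15*m + 6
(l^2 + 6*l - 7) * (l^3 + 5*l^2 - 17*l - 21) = l^5 + 11*l^4 + 6*l^3 - 158*l^2 - 7*l + 147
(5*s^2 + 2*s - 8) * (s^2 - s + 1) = 5*s^4 - 3*s^3 - 5*s^2 + 10*s - 8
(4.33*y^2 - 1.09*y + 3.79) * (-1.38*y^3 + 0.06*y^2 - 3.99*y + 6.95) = -5.9754*y^5 + 1.764*y^4 - 22.5723*y^3 + 34.67*y^2 - 22.6976*y + 26.3405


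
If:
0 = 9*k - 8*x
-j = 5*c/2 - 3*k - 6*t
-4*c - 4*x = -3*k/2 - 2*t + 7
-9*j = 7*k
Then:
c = -1840*x/1539 - 42/19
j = -56*x/81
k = 8*x/9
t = -1628*x/1539 - 35/38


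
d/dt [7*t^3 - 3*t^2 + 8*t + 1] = 21*t^2 - 6*t + 8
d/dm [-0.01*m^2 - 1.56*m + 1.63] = -0.02*m - 1.56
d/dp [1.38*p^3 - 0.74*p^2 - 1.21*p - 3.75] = 4.14*p^2 - 1.48*p - 1.21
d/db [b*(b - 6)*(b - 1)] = 3*b^2 - 14*b + 6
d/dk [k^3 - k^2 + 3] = k*(3*k - 2)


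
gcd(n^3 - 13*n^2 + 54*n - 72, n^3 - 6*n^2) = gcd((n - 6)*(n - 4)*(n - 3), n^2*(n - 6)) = n - 6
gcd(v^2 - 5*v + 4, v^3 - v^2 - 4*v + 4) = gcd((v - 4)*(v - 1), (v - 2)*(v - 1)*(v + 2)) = v - 1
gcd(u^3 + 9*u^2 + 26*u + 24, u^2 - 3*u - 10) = u + 2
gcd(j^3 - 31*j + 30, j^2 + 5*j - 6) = j^2 + 5*j - 6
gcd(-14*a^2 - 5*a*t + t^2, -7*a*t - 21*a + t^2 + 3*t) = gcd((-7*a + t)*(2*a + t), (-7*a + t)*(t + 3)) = -7*a + t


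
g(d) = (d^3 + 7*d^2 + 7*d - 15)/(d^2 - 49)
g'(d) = -2*d*(d^3 + 7*d^2 + 7*d - 15)/(d^2 - 49)^2 + (3*d^2 + 14*d + 7)/(d^2 - 49)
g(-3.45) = -0.08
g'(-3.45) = 0.17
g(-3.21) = -0.04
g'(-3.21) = 0.19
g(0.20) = 0.27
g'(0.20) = -0.20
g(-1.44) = 0.29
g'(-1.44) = 0.13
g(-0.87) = 0.34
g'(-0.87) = 0.05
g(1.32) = -0.18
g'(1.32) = -0.66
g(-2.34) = 0.13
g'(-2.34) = 0.20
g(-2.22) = 0.16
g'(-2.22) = 0.19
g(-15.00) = -10.91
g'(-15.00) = 0.82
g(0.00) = 0.31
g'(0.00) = -0.14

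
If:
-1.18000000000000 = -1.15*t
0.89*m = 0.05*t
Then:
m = 0.06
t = 1.03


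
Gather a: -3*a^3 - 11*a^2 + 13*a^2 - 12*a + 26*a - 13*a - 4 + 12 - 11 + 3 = -3*a^3 + 2*a^2 + a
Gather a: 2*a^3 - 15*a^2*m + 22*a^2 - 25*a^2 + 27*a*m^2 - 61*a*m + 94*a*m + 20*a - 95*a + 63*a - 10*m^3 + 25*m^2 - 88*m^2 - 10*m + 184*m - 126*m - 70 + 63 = 2*a^3 + a^2*(-15*m - 3) + a*(27*m^2 + 33*m - 12) - 10*m^3 - 63*m^2 + 48*m - 7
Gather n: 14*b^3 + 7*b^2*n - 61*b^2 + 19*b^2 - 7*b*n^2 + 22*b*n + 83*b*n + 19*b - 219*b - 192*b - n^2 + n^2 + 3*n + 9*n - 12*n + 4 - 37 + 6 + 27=14*b^3 - 42*b^2 - 7*b*n^2 - 392*b + n*(7*b^2 + 105*b)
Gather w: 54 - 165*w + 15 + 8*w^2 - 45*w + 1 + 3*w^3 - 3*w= 3*w^3 + 8*w^2 - 213*w + 70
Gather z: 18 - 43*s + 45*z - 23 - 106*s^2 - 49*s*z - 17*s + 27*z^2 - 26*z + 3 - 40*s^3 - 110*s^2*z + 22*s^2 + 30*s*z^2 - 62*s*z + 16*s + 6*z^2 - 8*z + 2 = -40*s^3 - 84*s^2 - 44*s + z^2*(30*s + 33) + z*(-110*s^2 - 111*s + 11)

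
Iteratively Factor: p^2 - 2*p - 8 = (p + 2)*(p - 4)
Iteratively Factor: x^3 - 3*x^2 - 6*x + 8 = (x - 4)*(x^2 + x - 2) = (x - 4)*(x + 2)*(x - 1)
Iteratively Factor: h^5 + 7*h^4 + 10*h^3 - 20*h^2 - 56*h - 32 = (h + 1)*(h^4 + 6*h^3 + 4*h^2 - 24*h - 32) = (h + 1)*(h + 2)*(h^3 + 4*h^2 - 4*h - 16) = (h + 1)*(h + 2)*(h + 4)*(h^2 - 4) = (h + 1)*(h + 2)^2*(h + 4)*(h - 2)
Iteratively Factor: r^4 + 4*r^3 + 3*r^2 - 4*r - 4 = (r + 2)*(r^3 + 2*r^2 - r - 2) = (r - 1)*(r + 2)*(r^2 + 3*r + 2) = (r - 1)*(r + 1)*(r + 2)*(r + 2)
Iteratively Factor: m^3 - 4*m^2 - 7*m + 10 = (m + 2)*(m^2 - 6*m + 5) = (m - 1)*(m + 2)*(m - 5)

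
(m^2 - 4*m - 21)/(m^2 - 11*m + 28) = (m + 3)/(m - 4)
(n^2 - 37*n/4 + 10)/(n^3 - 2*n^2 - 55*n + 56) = (n - 5/4)/(n^2 + 6*n - 7)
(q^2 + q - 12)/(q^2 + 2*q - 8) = (q - 3)/(q - 2)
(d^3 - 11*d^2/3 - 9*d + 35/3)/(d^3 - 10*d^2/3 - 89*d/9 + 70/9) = 3*(d - 1)/(3*d - 2)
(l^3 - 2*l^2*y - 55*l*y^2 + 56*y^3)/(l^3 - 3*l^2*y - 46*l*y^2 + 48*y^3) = (l + 7*y)/(l + 6*y)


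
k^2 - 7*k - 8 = (k - 8)*(k + 1)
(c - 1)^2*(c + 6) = c^3 + 4*c^2 - 11*c + 6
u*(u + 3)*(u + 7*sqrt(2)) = u^3 + 3*u^2 + 7*sqrt(2)*u^2 + 21*sqrt(2)*u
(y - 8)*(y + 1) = y^2 - 7*y - 8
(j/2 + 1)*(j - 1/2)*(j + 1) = j^3/2 + 5*j^2/4 + j/4 - 1/2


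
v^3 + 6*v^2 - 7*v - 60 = (v - 3)*(v + 4)*(v + 5)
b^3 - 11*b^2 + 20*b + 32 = (b - 8)*(b - 4)*(b + 1)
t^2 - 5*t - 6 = (t - 6)*(t + 1)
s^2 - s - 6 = (s - 3)*(s + 2)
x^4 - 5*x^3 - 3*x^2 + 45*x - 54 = (x - 3)^2*(x - 2)*(x + 3)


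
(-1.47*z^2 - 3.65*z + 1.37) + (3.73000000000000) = -1.47*z^2 - 3.65*z + 5.1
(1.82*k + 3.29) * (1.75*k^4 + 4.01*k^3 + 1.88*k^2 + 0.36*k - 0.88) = 3.185*k^5 + 13.0557*k^4 + 16.6145*k^3 + 6.8404*k^2 - 0.4172*k - 2.8952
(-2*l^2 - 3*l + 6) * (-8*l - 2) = 16*l^3 + 28*l^2 - 42*l - 12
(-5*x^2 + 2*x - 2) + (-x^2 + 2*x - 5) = -6*x^2 + 4*x - 7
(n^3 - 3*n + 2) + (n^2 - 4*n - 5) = n^3 + n^2 - 7*n - 3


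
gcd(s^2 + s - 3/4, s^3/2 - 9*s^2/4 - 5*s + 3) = s - 1/2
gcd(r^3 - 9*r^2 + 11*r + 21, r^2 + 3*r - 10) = 1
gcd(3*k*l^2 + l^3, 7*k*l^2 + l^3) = l^2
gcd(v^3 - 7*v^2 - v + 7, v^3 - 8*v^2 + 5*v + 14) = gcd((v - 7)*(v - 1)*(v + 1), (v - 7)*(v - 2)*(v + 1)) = v^2 - 6*v - 7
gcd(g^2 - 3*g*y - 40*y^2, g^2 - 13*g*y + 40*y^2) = -g + 8*y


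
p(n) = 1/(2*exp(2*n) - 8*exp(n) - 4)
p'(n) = (-4*exp(2*n) + 8*exp(n))/(2*exp(2*n) - 8*exp(n) - 4)^2 = (2 - exp(n))*exp(n)/(-exp(2*n) + 4*exp(n) + 2)^2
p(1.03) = -0.09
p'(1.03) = -0.08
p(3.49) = 0.00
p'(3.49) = -0.00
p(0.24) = -0.09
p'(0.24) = 0.03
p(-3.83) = -0.24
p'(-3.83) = 0.01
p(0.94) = -0.09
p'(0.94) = -0.04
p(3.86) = 0.00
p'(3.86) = -0.00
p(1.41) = -0.31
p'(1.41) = -3.32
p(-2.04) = -0.20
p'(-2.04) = 0.04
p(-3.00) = -0.23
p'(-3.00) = 0.02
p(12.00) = 0.00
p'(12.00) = 0.00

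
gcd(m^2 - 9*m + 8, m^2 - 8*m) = m - 8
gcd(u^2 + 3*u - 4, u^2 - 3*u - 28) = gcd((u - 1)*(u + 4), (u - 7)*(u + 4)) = u + 4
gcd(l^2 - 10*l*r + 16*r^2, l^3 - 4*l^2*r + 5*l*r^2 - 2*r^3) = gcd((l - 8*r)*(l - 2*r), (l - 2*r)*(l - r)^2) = -l + 2*r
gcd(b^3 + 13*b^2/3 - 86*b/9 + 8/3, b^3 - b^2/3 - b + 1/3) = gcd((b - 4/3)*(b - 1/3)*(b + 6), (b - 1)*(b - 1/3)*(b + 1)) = b - 1/3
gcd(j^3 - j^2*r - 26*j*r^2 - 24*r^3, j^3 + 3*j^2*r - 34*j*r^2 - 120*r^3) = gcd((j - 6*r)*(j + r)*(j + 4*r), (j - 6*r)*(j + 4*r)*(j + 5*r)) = -j^2 + 2*j*r + 24*r^2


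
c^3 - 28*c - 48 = (c - 6)*(c + 2)*(c + 4)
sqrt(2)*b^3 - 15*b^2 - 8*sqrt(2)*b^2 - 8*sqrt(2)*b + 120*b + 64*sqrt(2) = (b - 8)*(b - 8*sqrt(2))*(sqrt(2)*b + 1)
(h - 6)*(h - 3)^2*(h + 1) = h^4 - 11*h^3 + 33*h^2 - 9*h - 54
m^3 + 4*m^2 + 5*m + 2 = (m + 1)^2*(m + 2)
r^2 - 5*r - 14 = (r - 7)*(r + 2)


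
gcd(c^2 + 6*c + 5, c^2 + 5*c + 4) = c + 1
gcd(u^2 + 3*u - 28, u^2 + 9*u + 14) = u + 7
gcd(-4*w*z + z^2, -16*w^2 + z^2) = -4*w + z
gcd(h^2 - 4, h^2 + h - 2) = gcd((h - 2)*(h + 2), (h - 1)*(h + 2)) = h + 2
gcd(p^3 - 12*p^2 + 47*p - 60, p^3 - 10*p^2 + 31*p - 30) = p^2 - 8*p + 15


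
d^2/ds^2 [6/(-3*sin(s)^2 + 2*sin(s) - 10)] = 12*(18*sin(s)^4 - 9*sin(s)^3 - 85*sin(s)^2 + 28*sin(s) + 26)/(3*sin(s)^2 - 2*sin(s) + 10)^3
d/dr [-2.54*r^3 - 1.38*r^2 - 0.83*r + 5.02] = -7.62*r^2 - 2.76*r - 0.83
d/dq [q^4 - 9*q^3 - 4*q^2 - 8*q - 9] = 4*q^3 - 27*q^2 - 8*q - 8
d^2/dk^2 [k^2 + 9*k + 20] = 2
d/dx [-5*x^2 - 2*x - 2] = -10*x - 2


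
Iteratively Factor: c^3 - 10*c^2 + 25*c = (c - 5)*(c^2 - 5*c) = (c - 5)^2*(c)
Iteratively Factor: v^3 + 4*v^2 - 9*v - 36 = (v - 3)*(v^2 + 7*v + 12) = (v - 3)*(v + 3)*(v + 4)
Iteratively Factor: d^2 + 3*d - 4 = (d + 4)*(d - 1)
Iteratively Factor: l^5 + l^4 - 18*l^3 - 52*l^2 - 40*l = (l)*(l^4 + l^3 - 18*l^2 - 52*l - 40) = l*(l + 2)*(l^3 - l^2 - 16*l - 20) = l*(l - 5)*(l + 2)*(l^2 + 4*l + 4) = l*(l - 5)*(l + 2)^2*(l + 2)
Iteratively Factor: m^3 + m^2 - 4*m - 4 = (m + 1)*(m^2 - 4) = (m + 1)*(m + 2)*(m - 2)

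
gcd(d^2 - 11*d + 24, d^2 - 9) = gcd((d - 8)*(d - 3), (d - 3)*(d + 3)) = d - 3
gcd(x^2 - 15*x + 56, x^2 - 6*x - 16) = x - 8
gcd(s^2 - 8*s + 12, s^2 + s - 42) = s - 6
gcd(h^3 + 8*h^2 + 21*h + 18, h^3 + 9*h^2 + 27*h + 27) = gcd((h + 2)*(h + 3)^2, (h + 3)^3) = h^2 + 6*h + 9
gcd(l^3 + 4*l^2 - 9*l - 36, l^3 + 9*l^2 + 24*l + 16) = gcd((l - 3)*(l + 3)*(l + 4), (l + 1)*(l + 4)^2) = l + 4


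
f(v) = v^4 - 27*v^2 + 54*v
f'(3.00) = 0.00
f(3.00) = 0.00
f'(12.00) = 6318.00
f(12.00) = 17496.00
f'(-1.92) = 129.37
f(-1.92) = -189.62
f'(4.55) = 185.09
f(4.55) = 115.33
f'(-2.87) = 114.42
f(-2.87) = -309.53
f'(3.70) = 56.81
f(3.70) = 17.59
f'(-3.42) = 78.67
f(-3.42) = -363.68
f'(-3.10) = 102.24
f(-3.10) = -334.52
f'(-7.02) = -950.71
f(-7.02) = 718.91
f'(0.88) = 9.21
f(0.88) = 27.21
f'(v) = 4*v^3 - 54*v + 54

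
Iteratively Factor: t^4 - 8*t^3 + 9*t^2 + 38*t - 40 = (t - 4)*(t^3 - 4*t^2 - 7*t + 10) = (t - 4)*(t - 1)*(t^2 - 3*t - 10) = (t - 5)*(t - 4)*(t - 1)*(t + 2)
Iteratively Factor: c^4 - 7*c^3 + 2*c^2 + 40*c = (c - 4)*(c^3 - 3*c^2 - 10*c) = (c - 5)*(c - 4)*(c^2 + 2*c) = (c - 5)*(c - 4)*(c + 2)*(c)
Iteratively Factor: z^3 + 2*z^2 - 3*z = (z - 1)*(z^2 + 3*z) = z*(z - 1)*(z + 3)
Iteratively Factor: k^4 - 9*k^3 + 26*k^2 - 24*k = (k - 2)*(k^3 - 7*k^2 + 12*k) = k*(k - 2)*(k^2 - 7*k + 12) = k*(k - 3)*(k - 2)*(k - 4)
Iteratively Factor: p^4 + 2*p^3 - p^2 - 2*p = (p + 1)*(p^3 + p^2 - 2*p) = p*(p + 1)*(p^2 + p - 2) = p*(p - 1)*(p + 1)*(p + 2)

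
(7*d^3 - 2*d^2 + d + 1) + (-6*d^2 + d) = 7*d^3 - 8*d^2 + 2*d + 1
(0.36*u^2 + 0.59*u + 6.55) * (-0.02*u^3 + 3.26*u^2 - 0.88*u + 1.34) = -0.0072*u^5 + 1.1618*u^4 + 1.4756*u^3 + 21.3162*u^2 - 4.9734*u + 8.777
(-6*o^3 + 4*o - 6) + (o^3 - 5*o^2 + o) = -5*o^3 - 5*o^2 + 5*o - 6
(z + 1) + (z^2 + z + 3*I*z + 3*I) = z^2 + 2*z + 3*I*z + 1 + 3*I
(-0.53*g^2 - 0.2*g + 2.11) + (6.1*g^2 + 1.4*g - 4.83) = 5.57*g^2 + 1.2*g - 2.72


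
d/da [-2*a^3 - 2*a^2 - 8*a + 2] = -6*a^2 - 4*a - 8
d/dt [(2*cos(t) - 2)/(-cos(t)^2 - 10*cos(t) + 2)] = 2*(sin(t)^2 + 2*cos(t) + 7)*sin(t)/(cos(t)^2 + 10*cos(t) - 2)^2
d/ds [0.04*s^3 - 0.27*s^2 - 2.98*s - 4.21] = 0.12*s^2 - 0.54*s - 2.98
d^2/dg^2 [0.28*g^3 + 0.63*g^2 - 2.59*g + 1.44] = 1.68*g + 1.26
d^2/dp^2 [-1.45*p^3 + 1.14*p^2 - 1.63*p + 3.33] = 2.28 - 8.7*p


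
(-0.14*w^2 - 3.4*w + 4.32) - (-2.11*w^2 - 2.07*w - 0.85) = 1.97*w^2 - 1.33*w + 5.17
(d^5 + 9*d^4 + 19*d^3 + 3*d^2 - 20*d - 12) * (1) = d^5 + 9*d^4 + 19*d^3 + 3*d^2 - 20*d - 12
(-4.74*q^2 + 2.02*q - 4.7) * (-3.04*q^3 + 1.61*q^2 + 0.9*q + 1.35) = 14.4096*q^5 - 13.7722*q^4 + 13.2742*q^3 - 12.148*q^2 - 1.503*q - 6.345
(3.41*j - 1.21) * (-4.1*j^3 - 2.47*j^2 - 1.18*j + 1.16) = -13.981*j^4 - 3.4617*j^3 - 1.0351*j^2 + 5.3834*j - 1.4036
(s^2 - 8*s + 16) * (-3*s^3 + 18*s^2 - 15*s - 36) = -3*s^5 + 42*s^4 - 207*s^3 + 372*s^2 + 48*s - 576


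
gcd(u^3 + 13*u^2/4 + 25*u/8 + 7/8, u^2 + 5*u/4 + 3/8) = u + 1/2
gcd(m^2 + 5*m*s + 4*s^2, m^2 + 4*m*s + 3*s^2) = m + s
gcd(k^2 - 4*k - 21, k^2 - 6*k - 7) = k - 7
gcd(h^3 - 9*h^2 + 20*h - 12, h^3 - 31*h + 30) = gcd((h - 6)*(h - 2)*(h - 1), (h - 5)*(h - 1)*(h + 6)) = h - 1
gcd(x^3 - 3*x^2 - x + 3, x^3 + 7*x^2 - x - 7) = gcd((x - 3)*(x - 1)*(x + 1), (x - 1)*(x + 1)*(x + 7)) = x^2 - 1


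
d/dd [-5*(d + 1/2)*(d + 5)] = -10*d - 55/2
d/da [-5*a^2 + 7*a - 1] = 7 - 10*a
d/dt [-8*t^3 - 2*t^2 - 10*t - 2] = -24*t^2 - 4*t - 10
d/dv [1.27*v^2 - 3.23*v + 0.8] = 2.54*v - 3.23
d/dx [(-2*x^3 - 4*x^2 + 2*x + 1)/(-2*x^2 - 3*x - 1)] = (4*x^4 + 12*x^3 + 22*x^2 + 12*x + 1)/(4*x^4 + 12*x^3 + 13*x^2 + 6*x + 1)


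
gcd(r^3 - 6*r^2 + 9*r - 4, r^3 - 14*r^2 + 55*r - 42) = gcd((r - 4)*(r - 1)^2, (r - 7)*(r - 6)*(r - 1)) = r - 1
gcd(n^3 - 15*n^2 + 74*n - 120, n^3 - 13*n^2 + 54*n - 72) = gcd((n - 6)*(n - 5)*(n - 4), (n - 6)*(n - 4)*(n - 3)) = n^2 - 10*n + 24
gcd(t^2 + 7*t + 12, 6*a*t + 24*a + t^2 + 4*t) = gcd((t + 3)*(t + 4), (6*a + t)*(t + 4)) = t + 4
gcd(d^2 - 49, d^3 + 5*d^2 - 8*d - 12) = 1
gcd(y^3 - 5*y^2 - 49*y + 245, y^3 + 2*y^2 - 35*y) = y^2 + 2*y - 35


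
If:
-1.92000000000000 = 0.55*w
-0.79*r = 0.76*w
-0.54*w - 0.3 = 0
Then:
No Solution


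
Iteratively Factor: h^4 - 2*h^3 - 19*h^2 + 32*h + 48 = (h + 4)*(h^3 - 6*h^2 + 5*h + 12) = (h - 3)*(h + 4)*(h^2 - 3*h - 4) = (h - 4)*(h - 3)*(h + 4)*(h + 1)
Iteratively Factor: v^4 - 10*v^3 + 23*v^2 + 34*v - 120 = (v - 5)*(v^3 - 5*v^2 - 2*v + 24) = (v - 5)*(v + 2)*(v^2 - 7*v + 12) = (v - 5)*(v - 4)*(v + 2)*(v - 3)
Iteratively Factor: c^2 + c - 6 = (c - 2)*(c + 3)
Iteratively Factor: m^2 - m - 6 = (m + 2)*(m - 3)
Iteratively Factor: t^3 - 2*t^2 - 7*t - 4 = (t - 4)*(t^2 + 2*t + 1) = (t - 4)*(t + 1)*(t + 1)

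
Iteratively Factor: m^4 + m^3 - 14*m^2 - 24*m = (m - 4)*(m^3 + 5*m^2 + 6*m) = (m - 4)*(m + 3)*(m^2 + 2*m) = (m - 4)*(m + 2)*(m + 3)*(m)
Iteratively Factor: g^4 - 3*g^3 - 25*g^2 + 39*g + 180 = (g + 3)*(g^3 - 6*g^2 - 7*g + 60) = (g - 4)*(g + 3)*(g^2 - 2*g - 15) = (g - 4)*(g + 3)^2*(g - 5)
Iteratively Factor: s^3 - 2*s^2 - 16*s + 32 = (s + 4)*(s^2 - 6*s + 8) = (s - 4)*(s + 4)*(s - 2)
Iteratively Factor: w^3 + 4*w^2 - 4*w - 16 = (w + 2)*(w^2 + 2*w - 8) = (w - 2)*(w + 2)*(w + 4)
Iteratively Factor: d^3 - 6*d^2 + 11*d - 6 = (d - 3)*(d^2 - 3*d + 2) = (d - 3)*(d - 2)*(d - 1)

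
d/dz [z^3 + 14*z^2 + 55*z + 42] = 3*z^2 + 28*z + 55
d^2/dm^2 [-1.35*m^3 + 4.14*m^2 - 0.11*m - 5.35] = 8.28 - 8.1*m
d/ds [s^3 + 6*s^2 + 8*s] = 3*s^2 + 12*s + 8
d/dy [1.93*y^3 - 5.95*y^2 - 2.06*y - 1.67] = 5.79*y^2 - 11.9*y - 2.06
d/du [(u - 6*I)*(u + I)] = 2*u - 5*I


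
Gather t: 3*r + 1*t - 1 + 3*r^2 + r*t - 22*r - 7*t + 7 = 3*r^2 - 19*r + t*(r - 6) + 6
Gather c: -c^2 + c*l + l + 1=-c^2 + c*l + l + 1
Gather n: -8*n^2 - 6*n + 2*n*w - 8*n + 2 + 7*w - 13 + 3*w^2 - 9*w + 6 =-8*n^2 + n*(2*w - 14) + 3*w^2 - 2*w - 5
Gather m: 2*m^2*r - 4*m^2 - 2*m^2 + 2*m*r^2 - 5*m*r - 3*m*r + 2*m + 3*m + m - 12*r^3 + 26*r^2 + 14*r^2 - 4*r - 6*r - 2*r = m^2*(2*r - 6) + m*(2*r^2 - 8*r + 6) - 12*r^3 + 40*r^2 - 12*r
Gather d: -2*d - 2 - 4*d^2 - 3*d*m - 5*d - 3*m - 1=-4*d^2 + d*(-3*m - 7) - 3*m - 3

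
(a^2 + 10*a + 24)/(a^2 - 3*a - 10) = (a^2 + 10*a + 24)/(a^2 - 3*a - 10)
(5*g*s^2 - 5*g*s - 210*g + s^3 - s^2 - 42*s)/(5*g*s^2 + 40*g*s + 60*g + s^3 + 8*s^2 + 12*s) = (s - 7)/(s + 2)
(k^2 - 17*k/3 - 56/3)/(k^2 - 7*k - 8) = (k + 7/3)/(k + 1)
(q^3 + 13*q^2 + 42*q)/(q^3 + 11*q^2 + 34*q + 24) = q*(q + 7)/(q^2 + 5*q + 4)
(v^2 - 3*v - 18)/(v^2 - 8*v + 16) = (v^2 - 3*v - 18)/(v^2 - 8*v + 16)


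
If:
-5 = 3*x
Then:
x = -5/3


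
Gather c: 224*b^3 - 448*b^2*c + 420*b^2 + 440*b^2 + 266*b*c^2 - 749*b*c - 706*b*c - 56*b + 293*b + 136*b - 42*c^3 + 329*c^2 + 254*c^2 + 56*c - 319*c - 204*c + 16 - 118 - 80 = 224*b^3 + 860*b^2 + 373*b - 42*c^3 + c^2*(266*b + 583) + c*(-448*b^2 - 1455*b - 467) - 182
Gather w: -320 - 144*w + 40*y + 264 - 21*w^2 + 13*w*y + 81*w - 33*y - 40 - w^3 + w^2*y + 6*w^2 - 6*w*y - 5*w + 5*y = -w^3 + w^2*(y - 15) + w*(7*y - 68) + 12*y - 96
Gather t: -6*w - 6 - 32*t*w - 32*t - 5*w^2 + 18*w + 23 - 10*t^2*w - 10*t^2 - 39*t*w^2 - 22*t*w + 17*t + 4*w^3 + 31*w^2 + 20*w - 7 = t^2*(-10*w - 10) + t*(-39*w^2 - 54*w - 15) + 4*w^3 + 26*w^2 + 32*w + 10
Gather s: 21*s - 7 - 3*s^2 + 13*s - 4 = -3*s^2 + 34*s - 11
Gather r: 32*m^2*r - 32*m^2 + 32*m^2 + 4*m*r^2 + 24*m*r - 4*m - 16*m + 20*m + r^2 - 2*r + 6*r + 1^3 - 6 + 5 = r^2*(4*m + 1) + r*(32*m^2 + 24*m + 4)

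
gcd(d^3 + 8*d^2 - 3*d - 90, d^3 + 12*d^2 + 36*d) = d + 6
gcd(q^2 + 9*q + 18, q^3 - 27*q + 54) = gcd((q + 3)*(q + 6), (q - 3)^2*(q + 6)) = q + 6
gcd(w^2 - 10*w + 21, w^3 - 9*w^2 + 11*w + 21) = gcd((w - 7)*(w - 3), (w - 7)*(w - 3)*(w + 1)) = w^2 - 10*w + 21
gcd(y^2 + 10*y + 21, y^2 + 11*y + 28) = y + 7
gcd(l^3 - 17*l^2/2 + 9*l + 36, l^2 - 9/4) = l + 3/2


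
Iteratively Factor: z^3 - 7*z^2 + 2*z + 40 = (z - 5)*(z^2 - 2*z - 8) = (z - 5)*(z + 2)*(z - 4)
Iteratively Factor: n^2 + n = (n)*(n + 1)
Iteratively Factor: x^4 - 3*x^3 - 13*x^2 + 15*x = (x + 3)*(x^3 - 6*x^2 + 5*x) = (x - 5)*(x + 3)*(x^2 - x) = x*(x - 5)*(x + 3)*(x - 1)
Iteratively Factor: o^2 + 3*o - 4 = (o + 4)*(o - 1)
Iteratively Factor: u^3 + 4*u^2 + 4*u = (u + 2)*(u^2 + 2*u) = (u + 2)^2*(u)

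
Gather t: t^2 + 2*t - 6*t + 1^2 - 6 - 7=t^2 - 4*t - 12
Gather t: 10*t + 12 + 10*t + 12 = 20*t + 24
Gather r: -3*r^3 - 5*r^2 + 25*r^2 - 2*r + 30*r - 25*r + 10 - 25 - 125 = -3*r^3 + 20*r^2 + 3*r - 140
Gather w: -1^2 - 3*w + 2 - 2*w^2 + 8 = -2*w^2 - 3*w + 9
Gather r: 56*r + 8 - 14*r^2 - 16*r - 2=-14*r^2 + 40*r + 6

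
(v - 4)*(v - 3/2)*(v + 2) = v^3 - 7*v^2/2 - 5*v + 12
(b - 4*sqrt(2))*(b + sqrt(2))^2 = b^3 - 2*sqrt(2)*b^2 - 14*b - 8*sqrt(2)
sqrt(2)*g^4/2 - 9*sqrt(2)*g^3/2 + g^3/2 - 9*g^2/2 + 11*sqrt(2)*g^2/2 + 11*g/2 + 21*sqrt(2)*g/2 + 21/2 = (g - 7)*(g - 3)*(g + sqrt(2)/2)*(sqrt(2)*g/2 + sqrt(2)/2)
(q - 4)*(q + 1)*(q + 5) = q^3 + 2*q^2 - 19*q - 20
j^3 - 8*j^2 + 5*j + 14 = (j - 7)*(j - 2)*(j + 1)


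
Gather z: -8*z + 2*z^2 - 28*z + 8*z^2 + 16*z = 10*z^2 - 20*z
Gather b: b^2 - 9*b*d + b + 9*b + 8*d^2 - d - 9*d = b^2 + b*(10 - 9*d) + 8*d^2 - 10*d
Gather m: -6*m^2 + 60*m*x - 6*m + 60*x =-6*m^2 + m*(60*x - 6) + 60*x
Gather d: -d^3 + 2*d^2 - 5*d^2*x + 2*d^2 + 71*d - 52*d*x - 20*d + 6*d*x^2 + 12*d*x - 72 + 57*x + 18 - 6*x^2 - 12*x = -d^3 + d^2*(4 - 5*x) + d*(6*x^2 - 40*x + 51) - 6*x^2 + 45*x - 54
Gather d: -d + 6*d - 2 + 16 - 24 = 5*d - 10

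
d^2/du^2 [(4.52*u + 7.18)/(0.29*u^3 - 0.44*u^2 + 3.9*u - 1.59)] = (2.280792*u^5 + 3.785544*u^4 - 23.132784*u^3 + 82.073832*u^2 - 73.034244*u + 264.426384)/(0.024389*u^9 - 0.111012*u^8 + 1.152402*u^7 - 3.472181*u^6 + 16.715124*u^5 - 31.790412*u^4 + 77.889087*u^3 - 75.888792*u^2 + 29.57877*u - 4.019679)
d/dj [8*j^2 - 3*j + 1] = 16*j - 3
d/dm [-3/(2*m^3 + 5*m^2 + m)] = 3*(6*m^2 + 10*m + 1)/(m^2*(2*m^2 + 5*m + 1)^2)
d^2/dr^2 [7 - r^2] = -2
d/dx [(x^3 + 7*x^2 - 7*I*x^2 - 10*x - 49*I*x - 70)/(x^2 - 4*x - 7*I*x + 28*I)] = (x^4 + x^3*(-8 - 14*I) + x^2*(-67 + 112*I) + x*(532 + 392*I) + 1092 - 770*I)/(x^4 + x^3*(-8 - 14*I) + x^2*(-33 + 112*I) + x*(392 - 224*I) - 784)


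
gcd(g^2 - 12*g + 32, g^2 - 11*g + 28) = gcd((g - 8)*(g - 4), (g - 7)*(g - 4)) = g - 4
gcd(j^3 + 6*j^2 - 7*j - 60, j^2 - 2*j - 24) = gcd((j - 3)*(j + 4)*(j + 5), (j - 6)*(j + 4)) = j + 4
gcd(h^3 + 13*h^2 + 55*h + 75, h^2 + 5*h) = h + 5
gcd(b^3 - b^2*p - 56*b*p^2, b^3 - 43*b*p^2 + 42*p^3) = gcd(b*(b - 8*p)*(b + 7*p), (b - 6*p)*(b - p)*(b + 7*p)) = b + 7*p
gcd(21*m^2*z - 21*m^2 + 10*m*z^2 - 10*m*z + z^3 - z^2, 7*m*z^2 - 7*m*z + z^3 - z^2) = 7*m*z - 7*m + z^2 - z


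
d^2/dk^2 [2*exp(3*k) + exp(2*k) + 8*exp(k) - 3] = (18*exp(2*k) + 4*exp(k) + 8)*exp(k)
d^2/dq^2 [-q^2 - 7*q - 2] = -2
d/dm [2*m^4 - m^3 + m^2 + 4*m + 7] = 8*m^3 - 3*m^2 + 2*m + 4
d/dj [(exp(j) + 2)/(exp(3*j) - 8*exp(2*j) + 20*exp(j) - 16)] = 2*(-exp(2*j) - exp(j) + 14)*exp(j)/(exp(5*j) - 14*exp(4*j) + 76*exp(3*j) - 200*exp(2*j) + 256*exp(j) - 128)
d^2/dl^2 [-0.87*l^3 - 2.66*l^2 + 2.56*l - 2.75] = -5.22*l - 5.32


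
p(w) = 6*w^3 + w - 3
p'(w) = 18*w^2 + 1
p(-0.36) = -3.64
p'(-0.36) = 3.33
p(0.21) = -2.73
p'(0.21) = 1.79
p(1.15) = 7.28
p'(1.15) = 24.80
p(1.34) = 12.78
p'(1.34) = 33.32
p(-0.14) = -3.16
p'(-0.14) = 1.35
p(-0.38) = -3.71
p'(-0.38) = 3.60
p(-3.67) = -303.26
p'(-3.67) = 243.44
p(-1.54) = -26.45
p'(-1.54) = 43.69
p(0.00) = -3.00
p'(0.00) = 1.00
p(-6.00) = -1305.00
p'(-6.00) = 649.00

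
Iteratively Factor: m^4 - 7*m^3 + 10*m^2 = (m)*(m^3 - 7*m^2 + 10*m) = m*(m - 5)*(m^2 - 2*m) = m^2*(m - 5)*(m - 2)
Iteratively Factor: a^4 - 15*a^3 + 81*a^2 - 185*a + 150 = (a - 3)*(a^3 - 12*a^2 + 45*a - 50) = (a - 5)*(a - 3)*(a^2 - 7*a + 10) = (a - 5)^2*(a - 3)*(a - 2)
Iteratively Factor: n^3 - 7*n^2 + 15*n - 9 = (n - 1)*(n^2 - 6*n + 9) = (n - 3)*(n - 1)*(n - 3)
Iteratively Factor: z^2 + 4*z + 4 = (z + 2)*(z + 2)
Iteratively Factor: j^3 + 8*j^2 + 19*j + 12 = (j + 3)*(j^2 + 5*j + 4) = (j + 3)*(j + 4)*(j + 1)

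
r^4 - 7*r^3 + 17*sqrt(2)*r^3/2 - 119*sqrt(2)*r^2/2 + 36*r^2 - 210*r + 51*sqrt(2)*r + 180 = (r - 6)*(r - 1)*(r + 5*sqrt(2)/2)*(r + 6*sqrt(2))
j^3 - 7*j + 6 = (j - 2)*(j - 1)*(j + 3)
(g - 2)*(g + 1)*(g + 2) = g^3 + g^2 - 4*g - 4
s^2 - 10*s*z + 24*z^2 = (s - 6*z)*(s - 4*z)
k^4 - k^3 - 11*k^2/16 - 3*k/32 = k*(k - 3/2)*(k + 1/4)^2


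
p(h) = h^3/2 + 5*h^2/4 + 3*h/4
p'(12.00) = 246.75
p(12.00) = 1053.00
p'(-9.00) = 99.75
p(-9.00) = -270.00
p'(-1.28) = 0.01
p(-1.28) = 0.04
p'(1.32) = 6.66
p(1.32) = 4.32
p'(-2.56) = 4.18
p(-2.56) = -2.12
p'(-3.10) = 7.42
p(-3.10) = -5.21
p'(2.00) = 11.75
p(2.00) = 10.50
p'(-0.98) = -0.26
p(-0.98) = -0.01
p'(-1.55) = 0.48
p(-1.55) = -0.02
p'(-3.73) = 12.29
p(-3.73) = -11.35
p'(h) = 3*h^2/2 + 5*h/2 + 3/4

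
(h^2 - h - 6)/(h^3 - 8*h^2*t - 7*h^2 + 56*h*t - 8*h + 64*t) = (h^2 - h - 6)/(h^3 - 8*h^2*t - 7*h^2 + 56*h*t - 8*h + 64*t)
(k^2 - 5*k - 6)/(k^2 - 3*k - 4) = (k - 6)/(k - 4)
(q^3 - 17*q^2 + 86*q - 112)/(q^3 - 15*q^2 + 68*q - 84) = (q - 8)/(q - 6)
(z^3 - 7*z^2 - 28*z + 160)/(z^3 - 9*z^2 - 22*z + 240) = (z - 4)/(z - 6)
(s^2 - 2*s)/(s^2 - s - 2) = s/(s + 1)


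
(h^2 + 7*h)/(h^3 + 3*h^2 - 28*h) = 1/(h - 4)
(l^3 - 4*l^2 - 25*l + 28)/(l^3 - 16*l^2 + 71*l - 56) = (l + 4)/(l - 8)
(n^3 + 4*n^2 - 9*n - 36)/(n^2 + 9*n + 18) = (n^2 + n - 12)/(n + 6)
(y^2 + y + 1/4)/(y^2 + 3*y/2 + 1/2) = (y + 1/2)/(y + 1)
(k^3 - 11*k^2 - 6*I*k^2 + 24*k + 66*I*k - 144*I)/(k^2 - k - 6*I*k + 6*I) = (k^2 - 11*k + 24)/(k - 1)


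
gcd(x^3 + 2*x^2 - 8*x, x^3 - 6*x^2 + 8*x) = x^2 - 2*x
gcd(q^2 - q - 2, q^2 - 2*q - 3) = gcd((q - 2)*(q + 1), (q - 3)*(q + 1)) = q + 1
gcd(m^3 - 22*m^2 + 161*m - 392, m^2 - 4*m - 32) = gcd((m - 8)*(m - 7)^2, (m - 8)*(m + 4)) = m - 8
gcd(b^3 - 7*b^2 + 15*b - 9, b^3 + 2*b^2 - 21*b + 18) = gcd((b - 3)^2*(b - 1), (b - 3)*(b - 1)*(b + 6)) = b^2 - 4*b + 3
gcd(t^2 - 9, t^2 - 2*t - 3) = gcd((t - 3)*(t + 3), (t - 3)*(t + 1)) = t - 3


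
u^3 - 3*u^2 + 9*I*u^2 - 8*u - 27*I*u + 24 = (u - 3)*(u + I)*(u + 8*I)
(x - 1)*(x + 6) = x^2 + 5*x - 6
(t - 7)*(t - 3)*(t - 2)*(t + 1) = t^4 - 11*t^3 + 29*t^2 - t - 42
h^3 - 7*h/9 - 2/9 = (h - 1)*(h + 1/3)*(h + 2/3)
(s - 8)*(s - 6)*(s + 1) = s^3 - 13*s^2 + 34*s + 48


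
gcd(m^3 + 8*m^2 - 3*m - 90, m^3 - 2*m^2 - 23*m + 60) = m^2 + 2*m - 15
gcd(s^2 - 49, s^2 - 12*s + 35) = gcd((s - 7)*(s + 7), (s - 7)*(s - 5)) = s - 7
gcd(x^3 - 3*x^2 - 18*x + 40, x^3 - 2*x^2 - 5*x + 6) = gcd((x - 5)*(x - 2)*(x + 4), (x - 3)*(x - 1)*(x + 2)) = 1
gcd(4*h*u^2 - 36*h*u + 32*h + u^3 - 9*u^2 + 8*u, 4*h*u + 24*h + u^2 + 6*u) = 4*h + u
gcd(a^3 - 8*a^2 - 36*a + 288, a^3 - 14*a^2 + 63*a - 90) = a - 6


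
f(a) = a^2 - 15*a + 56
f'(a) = 2*a - 15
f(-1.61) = 82.74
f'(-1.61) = -18.22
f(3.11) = 19.02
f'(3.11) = -8.78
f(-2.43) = 98.35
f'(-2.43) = -19.86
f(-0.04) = 56.60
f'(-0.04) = -15.08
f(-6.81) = 204.53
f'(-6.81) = -28.62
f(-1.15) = 74.57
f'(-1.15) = -17.30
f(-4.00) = 132.00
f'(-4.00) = -23.00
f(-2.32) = 96.18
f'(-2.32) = -19.64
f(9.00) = 2.00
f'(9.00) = 3.00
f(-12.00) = 380.00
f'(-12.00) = -39.00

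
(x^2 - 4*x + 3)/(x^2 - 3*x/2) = 2*(x^2 - 4*x + 3)/(x*(2*x - 3))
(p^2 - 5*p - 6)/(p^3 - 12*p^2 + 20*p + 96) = (p + 1)/(p^2 - 6*p - 16)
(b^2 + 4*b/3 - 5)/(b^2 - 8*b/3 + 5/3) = (b + 3)/(b - 1)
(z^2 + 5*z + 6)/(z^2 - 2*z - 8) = (z + 3)/(z - 4)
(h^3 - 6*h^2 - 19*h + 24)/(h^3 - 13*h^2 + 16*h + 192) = (h - 1)/(h - 8)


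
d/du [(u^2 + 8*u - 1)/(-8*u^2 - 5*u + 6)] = (59*u^2 - 4*u + 43)/(64*u^4 + 80*u^3 - 71*u^2 - 60*u + 36)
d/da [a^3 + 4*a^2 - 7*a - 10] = 3*a^2 + 8*a - 7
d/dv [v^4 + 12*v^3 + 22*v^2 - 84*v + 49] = 4*v^3 + 36*v^2 + 44*v - 84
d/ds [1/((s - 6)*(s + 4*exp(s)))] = ((6 - s)*(s + 4*exp(s)) - (s - 6)^2*(4*exp(s) + 1))/((s - 6)^3*(s + 4*exp(s))^2)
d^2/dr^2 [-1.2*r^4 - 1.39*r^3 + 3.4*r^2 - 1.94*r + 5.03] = -14.4*r^2 - 8.34*r + 6.8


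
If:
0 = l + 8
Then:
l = -8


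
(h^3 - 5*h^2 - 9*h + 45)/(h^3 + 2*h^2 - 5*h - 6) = (h^2 - 8*h + 15)/(h^2 - h - 2)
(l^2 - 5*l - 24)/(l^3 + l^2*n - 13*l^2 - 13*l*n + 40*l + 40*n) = (l + 3)/(l^2 + l*n - 5*l - 5*n)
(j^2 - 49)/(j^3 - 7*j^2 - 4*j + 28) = (j + 7)/(j^2 - 4)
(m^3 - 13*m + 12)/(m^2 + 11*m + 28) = (m^2 - 4*m + 3)/(m + 7)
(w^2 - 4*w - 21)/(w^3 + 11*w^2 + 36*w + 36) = (w - 7)/(w^2 + 8*w + 12)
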